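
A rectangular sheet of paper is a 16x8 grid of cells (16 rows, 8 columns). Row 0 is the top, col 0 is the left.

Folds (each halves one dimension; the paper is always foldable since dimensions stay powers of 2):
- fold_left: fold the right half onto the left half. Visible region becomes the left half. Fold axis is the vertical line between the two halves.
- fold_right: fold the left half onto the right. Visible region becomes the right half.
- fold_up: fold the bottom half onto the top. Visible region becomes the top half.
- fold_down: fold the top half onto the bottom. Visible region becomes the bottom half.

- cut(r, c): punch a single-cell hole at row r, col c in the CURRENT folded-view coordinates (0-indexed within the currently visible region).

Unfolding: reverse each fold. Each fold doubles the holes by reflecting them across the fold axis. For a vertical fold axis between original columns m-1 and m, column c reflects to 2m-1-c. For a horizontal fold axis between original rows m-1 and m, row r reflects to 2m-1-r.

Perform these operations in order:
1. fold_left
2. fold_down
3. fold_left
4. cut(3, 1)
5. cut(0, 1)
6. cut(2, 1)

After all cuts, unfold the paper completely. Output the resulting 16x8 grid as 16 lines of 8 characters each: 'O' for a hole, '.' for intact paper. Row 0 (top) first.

Answer: ........
........
........
........
.OO..OO.
.OO..OO.
........
.OO..OO.
.OO..OO.
........
.OO..OO.
.OO..OO.
........
........
........
........

Derivation:
Op 1 fold_left: fold axis v@4; visible region now rows[0,16) x cols[0,4) = 16x4
Op 2 fold_down: fold axis h@8; visible region now rows[8,16) x cols[0,4) = 8x4
Op 3 fold_left: fold axis v@2; visible region now rows[8,16) x cols[0,2) = 8x2
Op 4 cut(3, 1): punch at orig (11,1); cuts so far [(11, 1)]; region rows[8,16) x cols[0,2) = 8x2
Op 5 cut(0, 1): punch at orig (8,1); cuts so far [(8, 1), (11, 1)]; region rows[8,16) x cols[0,2) = 8x2
Op 6 cut(2, 1): punch at orig (10,1); cuts so far [(8, 1), (10, 1), (11, 1)]; region rows[8,16) x cols[0,2) = 8x2
Unfold 1 (reflect across v@2): 6 holes -> [(8, 1), (8, 2), (10, 1), (10, 2), (11, 1), (11, 2)]
Unfold 2 (reflect across h@8): 12 holes -> [(4, 1), (4, 2), (5, 1), (5, 2), (7, 1), (7, 2), (8, 1), (8, 2), (10, 1), (10, 2), (11, 1), (11, 2)]
Unfold 3 (reflect across v@4): 24 holes -> [(4, 1), (4, 2), (4, 5), (4, 6), (5, 1), (5, 2), (5, 5), (5, 6), (7, 1), (7, 2), (7, 5), (7, 6), (8, 1), (8, 2), (8, 5), (8, 6), (10, 1), (10, 2), (10, 5), (10, 6), (11, 1), (11, 2), (11, 5), (11, 6)]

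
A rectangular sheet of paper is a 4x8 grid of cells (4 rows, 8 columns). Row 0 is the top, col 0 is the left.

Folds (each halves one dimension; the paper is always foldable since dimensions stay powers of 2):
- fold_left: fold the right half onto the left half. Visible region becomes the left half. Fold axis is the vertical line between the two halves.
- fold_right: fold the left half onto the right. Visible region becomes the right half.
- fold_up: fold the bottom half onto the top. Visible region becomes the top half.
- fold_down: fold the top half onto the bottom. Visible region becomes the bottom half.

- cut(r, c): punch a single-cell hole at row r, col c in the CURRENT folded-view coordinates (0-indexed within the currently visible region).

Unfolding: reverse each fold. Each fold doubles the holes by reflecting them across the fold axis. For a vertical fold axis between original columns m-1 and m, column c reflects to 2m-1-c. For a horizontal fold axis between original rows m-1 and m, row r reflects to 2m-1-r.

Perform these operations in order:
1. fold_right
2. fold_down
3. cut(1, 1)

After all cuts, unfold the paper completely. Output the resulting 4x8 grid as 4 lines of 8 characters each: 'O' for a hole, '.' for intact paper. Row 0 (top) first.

Answer: ..O..O..
........
........
..O..O..

Derivation:
Op 1 fold_right: fold axis v@4; visible region now rows[0,4) x cols[4,8) = 4x4
Op 2 fold_down: fold axis h@2; visible region now rows[2,4) x cols[4,8) = 2x4
Op 3 cut(1, 1): punch at orig (3,5); cuts so far [(3, 5)]; region rows[2,4) x cols[4,8) = 2x4
Unfold 1 (reflect across h@2): 2 holes -> [(0, 5), (3, 5)]
Unfold 2 (reflect across v@4): 4 holes -> [(0, 2), (0, 5), (3, 2), (3, 5)]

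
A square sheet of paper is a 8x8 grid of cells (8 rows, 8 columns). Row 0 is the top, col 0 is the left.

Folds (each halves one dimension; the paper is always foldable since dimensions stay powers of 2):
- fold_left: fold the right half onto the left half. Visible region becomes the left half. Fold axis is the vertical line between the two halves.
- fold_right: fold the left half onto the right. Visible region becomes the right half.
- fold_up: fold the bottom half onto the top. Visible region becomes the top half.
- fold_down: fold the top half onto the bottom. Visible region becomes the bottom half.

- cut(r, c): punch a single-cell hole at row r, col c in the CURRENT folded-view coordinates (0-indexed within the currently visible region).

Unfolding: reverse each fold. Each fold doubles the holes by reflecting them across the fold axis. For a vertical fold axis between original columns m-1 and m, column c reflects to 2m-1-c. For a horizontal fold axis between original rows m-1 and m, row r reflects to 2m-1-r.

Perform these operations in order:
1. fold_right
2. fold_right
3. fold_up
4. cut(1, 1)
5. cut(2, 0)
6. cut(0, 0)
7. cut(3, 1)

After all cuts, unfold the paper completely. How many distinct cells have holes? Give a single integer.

Op 1 fold_right: fold axis v@4; visible region now rows[0,8) x cols[4,8) = 8x4
Op 2 fold_right: fold axis v@6; visible region now rows[0,8) x cols[6,8) = 8x2
Op 3 fold_up: fold axis h@4; visible region now rows[0,4) x cols[6,8) = 4x2
Op 4 cut(1, 1): punch at orig (1,7); cuts so far [(1, 7)]; region rows[0,4) x cols[6,8) = 4x2
Op 5 cut(2, 0): punch at orig (2,6); cuts so far [(1, 7), (2, 6)]; region rows[0,4) x cols[6,8) = 4x2
Op 6 cut(0, 0): punch at orig (0,6); cuts so far [(0, 6), (1, 7), (2, 6)]; region rows[0,4) x cols[6,8) = 4x2
Op 7 cut(3, 1): punch at orig (3,7); cuts so far [(0, 6), (1, 7), (2, 6), (3, 7)]; region rows[0,4) x cols[6,8) = 4x2
Unfold 1 (reflect across h@4): 8 holes -> [(0, 6), (1, 7), (2, 6), (3, 7), (4, 7), (5, 6), (6, 7), (7, 6)]
Unfold 2 (reflect across v@6): 16 holes -> [(0, 5), (0, 6), (1, 4), (1, 7), (2, 5), (2, 6), (3, 4), (3, 7), (4, 4), (4, 7), (5, 5), (5, 6), (6, 4), (6, 7), (7, 5), (7, 6)]
Unfold 3 (reflect across v@4): 32 holes -> [(0, 1), (0, 2), (0, 5), (0, 6), (1, 0), (1, 3), (1, 4), (1, 7), (2, 1), (2, 2), (2, 5), (2, 6), (3, 0), (3, 3), (3, 4), (3, 7), (4, 0), (4, 3), (4, 4), (4, 7), (5, 1), (5, 2), (5, 5), (5, 6), (6, 0), (6, 3), (6, 4), (6, 7), (7, 1), (7, 2), (7, 5), (7, 6)]

Answer: 32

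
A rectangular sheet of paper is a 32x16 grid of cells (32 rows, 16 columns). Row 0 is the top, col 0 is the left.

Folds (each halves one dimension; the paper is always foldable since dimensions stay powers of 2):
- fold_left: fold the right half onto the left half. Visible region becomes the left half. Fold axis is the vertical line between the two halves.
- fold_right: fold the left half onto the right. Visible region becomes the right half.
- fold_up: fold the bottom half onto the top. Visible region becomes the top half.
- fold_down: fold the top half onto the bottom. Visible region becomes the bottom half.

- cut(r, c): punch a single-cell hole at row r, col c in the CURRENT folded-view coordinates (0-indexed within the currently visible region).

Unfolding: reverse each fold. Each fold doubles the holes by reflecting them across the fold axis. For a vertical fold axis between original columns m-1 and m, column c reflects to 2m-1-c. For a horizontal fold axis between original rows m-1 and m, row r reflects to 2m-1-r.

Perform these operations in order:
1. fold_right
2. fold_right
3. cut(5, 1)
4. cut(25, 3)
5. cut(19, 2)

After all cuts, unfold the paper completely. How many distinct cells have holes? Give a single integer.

Op 1 fold_right: fold axis v@8; visible region now rows[0,32) x cols[8,16) = 32x8
Op 2 fold_right: fold axis v@12; visible region now rows[0,32) x cols[12,16) = 32x4
Op 3 cut(5, 1): punch at orig (5,13); cuts so far [(5, 13)]; region rows[0,32) x cols[12,16) = 32x4
Op 4 cut(25, 3): punch at orig (25,15); cuts so far [(5, 13), (25, 15)]; region rows[0,32) x cols[12,16) = 32x4
Op 5 cut(19, 2): punch at orig (19,14); cuts so far [(5, 13), (19, 14), (25, 15)]; region rows[0,32) x cols[12,16) = 32x4
Unfold 1 (reflect across v@12): 6 holes -> [(5, 10), (5, 13), (19, 9), (19, 14), (25, 8), (25, 15)]
Unfold 2 (reflect across v@8): 12 holes -> [(5, 2), (5, 5), (5, 10), (5, 13), (19, 1), (19, 6), (19, 9), (19, 14), (25, 0), (25, 7), (25, 8), (25, 15)]

Answer: 12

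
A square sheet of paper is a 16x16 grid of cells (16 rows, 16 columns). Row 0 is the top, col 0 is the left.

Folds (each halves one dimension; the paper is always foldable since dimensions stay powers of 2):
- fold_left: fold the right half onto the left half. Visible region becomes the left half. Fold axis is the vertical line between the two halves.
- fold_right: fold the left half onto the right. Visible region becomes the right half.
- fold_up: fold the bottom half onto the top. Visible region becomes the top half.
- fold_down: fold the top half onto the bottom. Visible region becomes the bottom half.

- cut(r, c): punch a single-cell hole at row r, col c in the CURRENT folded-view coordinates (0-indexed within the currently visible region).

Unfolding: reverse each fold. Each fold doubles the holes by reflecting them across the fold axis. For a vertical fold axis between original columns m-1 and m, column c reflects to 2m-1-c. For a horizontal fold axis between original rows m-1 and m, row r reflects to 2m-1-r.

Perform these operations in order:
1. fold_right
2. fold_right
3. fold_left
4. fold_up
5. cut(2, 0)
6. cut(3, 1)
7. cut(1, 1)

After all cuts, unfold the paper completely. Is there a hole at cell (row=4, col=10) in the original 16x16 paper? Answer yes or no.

Op 1 fold_right: fold axis v@8; visible region now rows[0,16) x cols[8,16) = 16x8
Op 2 fold_right: fold axis v@12; visible region now rows[0,16) x cols[12,16) = 16x4
Op 3 fold_left: fold axis v@14; visible region now rows[0,16) x cols[12,14) = 16x2
Op 4 fold_up: fold axis h@8; visible region now rows[0,8) x cols[12,14) = 8x2
Op 5 cut(2, 0): punch at orig (2,12); cuts so far [(2, 12)]; region rows[0,8) x cols[12,14) = 8x2
Op 6 cut(3, 1): punch at orig (3,13); cuts so far [(2, 12), (3, 13)]; region rows[0,8) x cols[12,14) = 8x2
Op 7 cut(1, 1): punch at orig (1,13); cuts so far [(1, 13), (2, 12), (3, 13)]; region rows[0,8) x cols[12,14) = 8x2
Unfold 1 (reflect across h@8): 6 holes -> [(1, 13), (2, 12), (3, 13), (12, 13), (13, 12), (14, 13)]
Unfold 2 (reflect across v@14): 12 holes -> [(1, 13), (1, 14), (2, 12), (2, 15), (3, 13), (3, 14), (12, 13), (12, 14), (13, 12), (13, 15), (14, 13), (14, 14)]
Unfold 3 (reflect across v@12): 24 holes -> [(1, 9), (1, 10), (1, 13), (1, 14), (2, 8), (2, 11), (2, 12), (2, 15), (3, 9), (3, 10), (3, 13), (3, 14), (12, 9), (12, 10), (12, 13), (12, 14), (13, 8), (13, 11), (13, 12), (13, 15), (14, 9), (14, 10), (14, 13), (14, 14)]
Unfold 4 (reflect across v@8): 48 holes -> [(1, 1), (1, 2), (1, 5), (1, 6), (1, 9), (1, 10), (1, 13), (1, 14), (2, 0), (2, 3), (2, 4), (2, 7), (2, 8), (2, 11), (2, 12), (2, 15), (3, 1), (3, 2), (3, 5), (3, 6), (3, 9), (3, 10), (3, 13), (3, 14), (12, 1), (12, 2), (12, 5), (12, 6), (12, 9), (12, 10), (12, 13), (12, 14), (13, 0), (13, 3), (13, 4), (13, 7), (13, 8), (13, 11), (13, 12), (13, 15), (14, 1), (14, 2), (14, 5), (14, 6), (14, 9), (14, 10), (14, 13), (14, 14)]
Holes: [(1, 1), (1, 2), (1, 5), (1, 6), (1, 9), (1, 10), (1, 13), (1, 14), (2, 0), (2, 3), (2, 4), (2, 7), (2, 8), (2, 11), (2, 12), (2, 15), (3, 1), (3, 2), (3, 5), (3, 6), (3, 9), (3, 10), (3, 13), (3, 14), (12, 1), (12, 2), (12, 5), (12, 6), (12, 9), (12, 10), (12, 13), (12, 14), (13, 0), (13, 3), (13, 4), (13, 7), (13, 8), (13, 11), (13, 12), (13, 15), (14, 1), (14, 2), (14, 5), (14, 6), (14, 9), (14, 10), (14, 13), (14, 14)]

Answer: no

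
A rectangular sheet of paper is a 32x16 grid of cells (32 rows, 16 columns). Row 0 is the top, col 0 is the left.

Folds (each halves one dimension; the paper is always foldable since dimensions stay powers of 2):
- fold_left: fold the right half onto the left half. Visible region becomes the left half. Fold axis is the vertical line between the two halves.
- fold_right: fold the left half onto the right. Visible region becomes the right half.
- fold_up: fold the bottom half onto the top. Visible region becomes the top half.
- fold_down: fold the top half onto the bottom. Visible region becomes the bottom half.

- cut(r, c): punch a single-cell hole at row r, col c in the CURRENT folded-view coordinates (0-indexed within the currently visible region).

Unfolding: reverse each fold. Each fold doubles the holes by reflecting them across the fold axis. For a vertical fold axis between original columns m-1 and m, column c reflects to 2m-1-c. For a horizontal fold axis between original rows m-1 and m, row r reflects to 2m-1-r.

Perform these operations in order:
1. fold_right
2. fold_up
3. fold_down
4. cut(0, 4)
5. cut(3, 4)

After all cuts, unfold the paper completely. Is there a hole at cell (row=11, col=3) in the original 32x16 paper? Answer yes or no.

Answer: yes

Derivation:
Op 1 fold_right: fold axis v@8; visible region now rows[0,32) x cols[8,16) = 32x8
Op 2 fold_up: fold axis h@16; visible region now rows[0,16) x cols[8,16) = 16x8
Op 3 fold_down: fold axis h@8; visible region now rows[8,16) x cols[8,16) = 8x8
Op 4 cut(0, 4): punch at orig (8,12); cuts so far [(8, 12)]; region rows[8,16) x cols[8,16) = 8x8
Op 5 cut(3, 4): punch at orig (11,12); cuts so far [(8, 12), (11, 12)]; region rows[8,16) x cols[8,16) = 8x8
Unfold 1 (reflect across h@8): 4 holes -> [(4, 12), (7, 12), (8, 12), (11, 12)]
Unfold 2 (reflect across h@16): 8 holes -> [(4, 12), (7, 12), (8, 12), (11, 12), (20, 12), (23, 12), (24, 12), (27, 12)]
Unfold 3 (reflect across v@8): 16 holes -> [(4, 3), (4, 12), (7, 3), (7, 12), (8, 3), (8, 12), (11, 3), (11, 12), (20, 3), (20, 12), (23, 3), (23, 12), (24, 3), (24, 12), (27, 3), (27, 12)]
Holes: [(4, 3), (4, 12), (7, 3), (7, 12), (8, 3), (8, 12), (11, 3), (11, 12), (20, 3), (20, 12), (23, 3), (23, 12), (24, 3), (24, 12), (27, 3), (27, 12)]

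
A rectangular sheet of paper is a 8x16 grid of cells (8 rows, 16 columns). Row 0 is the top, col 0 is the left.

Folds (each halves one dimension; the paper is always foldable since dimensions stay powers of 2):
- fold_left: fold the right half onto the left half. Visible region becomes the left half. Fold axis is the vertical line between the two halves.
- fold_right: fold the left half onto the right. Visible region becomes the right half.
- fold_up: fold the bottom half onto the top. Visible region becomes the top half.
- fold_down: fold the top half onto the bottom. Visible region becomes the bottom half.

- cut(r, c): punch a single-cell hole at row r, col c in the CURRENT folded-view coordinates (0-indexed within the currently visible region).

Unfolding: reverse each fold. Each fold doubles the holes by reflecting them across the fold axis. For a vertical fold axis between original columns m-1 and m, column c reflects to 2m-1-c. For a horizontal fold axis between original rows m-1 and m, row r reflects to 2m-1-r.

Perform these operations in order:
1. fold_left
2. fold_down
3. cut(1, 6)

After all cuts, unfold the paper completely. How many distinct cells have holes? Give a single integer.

Answer: 4

Derivation:
Op 1 fold_left: fold axis v@8; visible region now rows[0,8) x cols[0,8) = 8x8
Op 2 fold_down: fold axis h@4; visible region now rows[4,8) x cols[0,8) = 4x8
Op 3 cut(1, 6): punch at orig (5,6); cuts so far [(5, 6)]; region rows[4,8) x cols[0,8) = 4x8
Unfold 1 (reflect across h@4): 2 holes -> [(2, 6), (5, 6)]
Unfold 2 (reflect across v@8): 4 holes -> [(2, 6), (2, 9), (5, 6), (5, 9)]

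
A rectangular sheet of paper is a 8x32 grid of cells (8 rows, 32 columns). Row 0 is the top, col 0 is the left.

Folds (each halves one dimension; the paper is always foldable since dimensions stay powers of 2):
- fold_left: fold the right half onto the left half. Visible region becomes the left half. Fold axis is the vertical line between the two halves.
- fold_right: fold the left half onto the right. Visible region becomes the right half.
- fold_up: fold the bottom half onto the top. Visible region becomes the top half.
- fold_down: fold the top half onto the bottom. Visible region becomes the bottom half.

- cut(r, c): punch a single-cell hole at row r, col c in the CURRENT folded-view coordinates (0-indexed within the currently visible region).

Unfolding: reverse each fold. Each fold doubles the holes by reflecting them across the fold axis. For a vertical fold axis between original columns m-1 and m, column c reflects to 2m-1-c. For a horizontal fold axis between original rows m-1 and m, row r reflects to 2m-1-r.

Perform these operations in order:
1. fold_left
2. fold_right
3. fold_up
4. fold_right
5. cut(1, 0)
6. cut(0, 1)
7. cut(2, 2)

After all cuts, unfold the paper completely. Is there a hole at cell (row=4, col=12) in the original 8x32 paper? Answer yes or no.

Op 1 fold_left: fold axis v@16; visible region now rows[0,8) x cols[0,16) = 8x16
Op 2 fold_right: fold axis v@8; visible region now rows[0,8) x cols[8,16) = 8x8
Op 3 fold_up: fold axis h@4; visible region now rows[0,4) x cols[8,16) = 4x8
Op 4 fold_right: fold axis v@12; visible region now rows[0,4) x cols[12,16) = 4x4
Op 5 cut(1, 0): punch at orig (1,12); cuts so far [(1, 12)]; region rows[0,4) x cols[12,16) = 4x4
Op 6 cut(0, 1): punch at orig (0,13); cuts so far [(0, 13), (1, 12)]; region rows[0,4) x cols[12,16) = 4x4
Op 7 cut(2, 2): punch at orig (2,14); cuts so far [(0, 13), (1, 12), (2, 14)]; region rows[0,4) x cols[12,16) = 4x4
Unfold 1 (reflect across v@12): 6 holes -> [(0, 10), (0, 13), (1, 11), (1, 12), (2, 9), (2, 14)]
Unfold 2 (reflect across h@4): 12 holes -> [(0, 10), (0, 13), (1, 11), (1, 12), (2, 9), (2, 14), (5, 9), (5, 14), (6, 11), (6, 12), (7, 10), (7, 13)]
Unfold 3 (reflect across v@8): 24 holes -> [(0, 2), (0, 5), (0, 10), (0, 13), (1, 3), (1, 4), (1, 11), (1, 12), (2, 1), (2, 6), (2, 9), (2, 14), (5, 1), (5, 6), (5, 9), (5, 14), (6, 3), (6, 4), (6, 11), (6, 12), (7, 2), (7, 5), (7, 10), (7, 13)]
Unfold 4 (reflect across v@16): 48 holes -> [(0, 2), (0, 5), (0, 10), (0, 13), (0, 18), (0, 21), (0, 26), (0, 29), (1, 3), (1, 4), (1, 11), (1, 12), (1, 19), (1, 20), (1, 27), (1, 28), (2, 1), (2, 6), (2, 9), (2, 14), (2, 17), (2, 22), (2, 25), (2, 30), (5, 1), (5, 6), (5, 9), (5, 14), (5, 17), (5, 22), (5, 25), (5, 30), (6, 3), (6, 4), (6, 11), (6, 12), (6, 19), (6, 20), (6, 27), (6, 28), (7, 2), (7, 5), (7, 10), (7, 13), (7, 18), (7, 21), (7, 26), (7, 29)]
Holes: [(0, 2), (0, 5), (0, 10), (0, 13), (0, 18), (0, 21), (0, 26), (0, 29), (1, 3), (1, 4), (1, 11), (1, 12), (1, 19), (1, 20), (1, 27), (1, 28), (2, 1), (2, 6), (2, 9), (2, 14), (2, 17), (2, 22), (2, 25), (2, 30), (5, 1), (5, 6), (5, 9), (5, 14), (5, 17), (5, 22), (5, 25), (5, 30), (6, 3), (6, 4), (6, 11), (6, 12), (6, 19), (6, 20), (6, 27), (6, 28), (7, 2), (7, 5), (7, 10), (7, 13), (7, 18), (7, 21), (7, 26), (7, 29)]

Answer: no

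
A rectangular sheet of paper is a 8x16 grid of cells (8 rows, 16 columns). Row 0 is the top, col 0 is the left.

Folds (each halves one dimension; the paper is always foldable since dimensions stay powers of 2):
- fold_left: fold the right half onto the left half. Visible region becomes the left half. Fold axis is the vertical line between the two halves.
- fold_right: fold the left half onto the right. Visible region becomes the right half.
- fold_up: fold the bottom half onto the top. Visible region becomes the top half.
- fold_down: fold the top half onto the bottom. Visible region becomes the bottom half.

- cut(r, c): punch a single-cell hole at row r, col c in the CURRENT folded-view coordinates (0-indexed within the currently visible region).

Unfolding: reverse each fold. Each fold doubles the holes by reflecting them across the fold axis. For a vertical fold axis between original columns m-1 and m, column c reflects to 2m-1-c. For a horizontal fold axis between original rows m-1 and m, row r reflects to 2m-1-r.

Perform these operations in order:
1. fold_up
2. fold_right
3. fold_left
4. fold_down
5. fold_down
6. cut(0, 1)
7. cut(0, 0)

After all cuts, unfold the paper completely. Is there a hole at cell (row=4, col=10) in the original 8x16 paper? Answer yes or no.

Answer: no

Derivation:
Op 1 fold_up: fold axis h@4; visible region now rows[0,4) x cols[0,16) = 4x16
Op 2 fold_right: fold axis v@8; visible region now rows[0,4) x cols[8,16) = 4x8
Op 3 fold_left: fold axis v@12; visible region now rows[0,4) x cols[8,12) = 4x4
Op 4 fold_down: fold axis h@2; visible region now rows[2,4) x cols[8,12) = 2x4
Op 5 fold_down: fold axis h@3; visible region now rows[3,4) x cols[8,12) = 1x4
Op 6 cut(0, 1): punch at orig (3,9); cuts so far [(3, 9)]; region rows[3,4) x cols[8,12) = 1x4
Op 7 cut(0, 0): punch at orig (3,8); cuts so far [(3, 8), (3, 9)]; region rows[3,4) x cols[8,12) = 1x4
Unfold 1 (reflect across h@3): 4 holes -> [(2, 8), (2, 9), (3, 8), (3, 9)]
Unfold 2 (reflect across h@2): 8 holes -> [(0, 8), (0, 9), (1, 8), (1, 9), (2, 8), (2, 9), (3, 8), (3, 9)]
Unfold 3 (reflect across v@12): 16 holes -> [(0, 8), (0, 9), (0, 14), (0, 15), (1, 8), (1, 9), (1, 14), (1, 15), (2, 8), (2, 9), (2, 14), (2, 15), (3, 8), (3, 9), (3, 14), (3, 15)]
Unfold 4 (reflect across v@8): 32 holes -> [(0, 0), (0, 1), (0, 6), (0, 7), (0, 8), (0, 9), (0, 14), (0, 15), (1, 0), (1, 1), (1, 6), (1, 7), (1, 8), (1, 9), (1, 14), (1, 15), (2, 0), (2, 1), (2, 6), (2, 7), (2, 8), (2, 9), (2, 14), (2, 15), (3, 0), (3, 1), (3, 6), (3, 7), (3, 8), (3, 9), (3, 14), (3, 15)]
Unfold 5 (reflect across h@4): 64 holes -> [(0, 0), (0, 1), (0, 6), (0, 7), (0, 8), (0, 9), (0, 14), (0, 15), (1, 0), (1, 1), (1, 6), (1, 7), (1, 8), (1, 9), (1, 14), (1, 15), (2, 0), (2, 1), (2, 6), (2, 7), (2, 8), (2, 9), (2, 14), (2, 15), (3, 0), (3, 1), (3, 6), (3, 7), (3, 8), (3, 9), (3, 14), (3, 15), (4, 0), (4, 1), (4, 6), (4, 7), (4, 8), (4, 9), (4, 14), (4, 15), (5, 0), (5, 1), (5, 6), (5, 7), (5, 8), (5, 9), (5, 14), (5, 15), (6, 0), (6, 1), (6, 6), (6, 7), (6, 8), (6, 9), (6, 14), (6, 15), (7, 0), (7, 1), (7, 6), (7, 7), (7, 8), (7, 9), (7, 14), (7, 15)]
Holes: [(0, 0), (0, 1), (0, 6), (0, 7), (0, 8), (0, 9), (0, 14), (0, 15), (1, 0), (1, 1), (1, 6), (1, 7), (1, 8), (1, 9), (1, 14), (1, 15), (2, 0), (2, 1), (2, 6), (2, 7), (2, 8), (2, 9), (2, 14), (2, 15), (3, 0), (3, 1), (3, 6), (3, 7), (3, 8), (3, 9), (3, 14), (3, 15), (4, 0), (4, 1), (4, 6), (4, 7), (4, 8), (4, 9), (4, 14), (4, 15), (5, 0), (5, 1), (5, 6), (5, 7), (5, 8), (5, 9), (5, 14), (5, 15), (6, 0), (6, 1), (6, 6), (6, 7), (6, 8), (6, 9), (6, 14), (6, 15), (7, 0), (7, 1), (7, 6), (7, 7), (7, 8), (7, 9), (7, 14), (7, 15)]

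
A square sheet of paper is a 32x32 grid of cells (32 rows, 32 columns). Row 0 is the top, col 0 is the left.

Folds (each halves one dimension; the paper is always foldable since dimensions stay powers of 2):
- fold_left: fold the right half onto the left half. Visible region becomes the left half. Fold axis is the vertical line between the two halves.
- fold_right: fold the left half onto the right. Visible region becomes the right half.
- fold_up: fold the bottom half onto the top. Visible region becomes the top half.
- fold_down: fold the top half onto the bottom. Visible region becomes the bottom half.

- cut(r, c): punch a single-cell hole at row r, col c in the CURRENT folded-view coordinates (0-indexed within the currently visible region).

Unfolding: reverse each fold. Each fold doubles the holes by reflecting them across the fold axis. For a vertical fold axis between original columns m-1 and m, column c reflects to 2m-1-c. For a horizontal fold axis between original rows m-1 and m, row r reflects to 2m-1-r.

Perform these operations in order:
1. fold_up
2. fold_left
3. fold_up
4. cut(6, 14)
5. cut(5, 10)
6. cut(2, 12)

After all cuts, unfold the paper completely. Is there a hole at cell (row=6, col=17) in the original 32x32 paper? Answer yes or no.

Op 1 fold_up: fold axis h@16; visible region now rows[0,16) x cols[0,32) = 16x32
Op 2 fold_left: fold axis v@16; visible region now rows[0,16) x cols[0,16) = 16x16
Op 3 fold_up: fold axis h@8; visible region now rows[0,8) x cols[0,16) = 8x16
Op 4 cut(6, 14): punch at orig (6,14); cuts so far [(6, 14)]; region rows[0,8) x cols[0,16) = 8x16
Op 5 cut(5, 10): punch at orig (5,10); cuts so far [(5, 10), (6, 14)]; region rows[0,8) x cols[0,16) = 8x16
Op 6 cut(2, 12): punch at orig (2,12); cuts so far [(2, 12), (5, 10), (6, 14)]; region rows[0,8) x cols[0,16) = 8x16
Unfold 1 (reflect across h@8): 6 holes -> [(2, 12), (5, 10), (6, 14), (9, 14), (10, 10), (13, 12)]
Unfold 2 (reflect across v@16): 12 holes -> [(2, 12), (2, 19), (5, 10), (5, 21), (6, 14), (6, 17), (9, 14), (9, 17), (10, 10), (10, 21), (13, 12), (13, 19)]
Unfold 3 (reflect across h@16): 24 holes -> [(2, 12), (2, 19), (5, 10), (5, 21), (6, 14), (6, 17), (9, 14), (9, 17), (10, 10), (10, 21), (13, 12), (13, 19), (18, 12), (18, 19), (21, 10), (21, 21), (22, 14), (22, 17), (25, 14), (25, 17), (26, 10), (26, 21), (29, 12), (29, 19)]
Holes: [(2, 12), (2, 19), (5, 10), (5, 21), (6, 14), (6, 17), (9, 14), (9, 17), (10, 10), (10, 21), (13, 12), (13, 19), (18, 12), (18, 19), (21, 10), (21, 21), (22, 14), (22, 17), (25, 14), (25, 17), (26, 10), (26, 21), (29, 12), (29, 19)]

Answer: yes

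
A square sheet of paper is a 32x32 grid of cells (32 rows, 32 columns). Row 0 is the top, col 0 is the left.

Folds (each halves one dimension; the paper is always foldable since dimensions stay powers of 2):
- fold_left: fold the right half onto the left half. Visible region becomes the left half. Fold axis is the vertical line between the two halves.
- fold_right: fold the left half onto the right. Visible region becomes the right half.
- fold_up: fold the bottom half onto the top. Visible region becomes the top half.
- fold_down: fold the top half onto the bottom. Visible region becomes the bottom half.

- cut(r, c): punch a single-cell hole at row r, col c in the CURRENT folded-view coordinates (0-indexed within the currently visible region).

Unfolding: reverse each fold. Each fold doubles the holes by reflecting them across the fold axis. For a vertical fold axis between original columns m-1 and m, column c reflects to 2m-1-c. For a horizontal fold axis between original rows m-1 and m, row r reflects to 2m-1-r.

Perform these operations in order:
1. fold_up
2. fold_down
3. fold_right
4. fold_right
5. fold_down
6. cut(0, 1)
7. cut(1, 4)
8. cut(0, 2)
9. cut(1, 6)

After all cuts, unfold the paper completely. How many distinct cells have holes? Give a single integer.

Op 1 fold_up: fold axis h@16; visible region now rows[0,16) x cols[0,32) = 16x32
Op 2 fold_down: fold axis h@8; visible region now rows[8,16) x cols[0,32) = 8x32
Op 3 fold_right: fold axis v@16; visible region now rows[8,16) x cols[16,32) = 8x16
Op 4 fold_right: fold axis v@24; visible region now rows[8,16) x cols[24,32) = 8x8
Op 5 fold_down: fold axis h@12; visible region now rows[12,16) x cols[24,32) = 4x8
Op 6 cut(0, 1): punch at orig (12,25); cuts so far [(12, 25)]; region rows[12,16) x cols[24,32) = 4x8
Op 7 cut(1, 4): punch at orig (13,28); cuts so far [(12, 25), (13, 28)]; region rows[12,16) x cols[24,32) = 4x8
Op 8 cut(0, 2): punch at orig (12,26); cuts so far [(12, 25), (12, 26), (13, 28)]; region rows[12,16) x cols[24,32) = 4x8
Op 9 cut(1, 6): punch at orig (13,30); cuts so far [(12, 25), (12, 26), (13, 28), (13, 30)]; region rows[12,16) x cols[24,32) = 4x8
Unfold 1 (reflect across h@12): 8 holes -> [(10, 28), (10, 30), (11, 25), (11, 26), (12, 25), (12, 26), (13, 28), (13, 30)]
Unfold 2 (reflect across v@24): 16 holes -> [(10, 17), (10, 19), (10, 28), (10, 30), (11, 21), (11, 22), (11, 25), (11, 26), (12, 21), (12, 22), (12, 25), (12, 26), (13, 17), (13, 19), (13, 28), (13, 30)]
Unfold 3 (reflect across v@16): 32 holes -> [(10, 1), (10, 3), (10, 12), (10, 14), (10, 17), (10, 19), (10, 28), (10, 30), (11, 5), (11, 6), (11, 9), (11, 10), (11, 21), (11, 22), (11, 25), (11, 26), (12, 5), (12, 6), (12, 9), (12, 10), (12, 21), (12, 22), (12, 25), (12, 26), (13, 1), (13, 3), (13, 12), (13, 14), (13, 17), (13, 19), (13, 28), (13, 30)]
Unfold 4 (reflect across h@8): 64 holes -> [(2, 1), (2, 3), (2, 12), (2, 14), (2, 17), (2, 19), (2, 28), (2, 30), (3, 5), (3, 6), (3, 9), (3, 10), (3, 21), (3, 22), (3, 25), (3, 26), (4, 5), (4, 6), (4, 9), (4, 10), (4, 21), (4, 22), (4, 25), (4, 26), (5, 1), (5, 3), (5, 12), (5, 14), (5, 17), (5, 19), (5, 28), (5, 30), (10, 1), (10, 3), (10, 12), (10, 14), (10, 17), (10, 19), (10, 28), (10, 30), (11, 5), (11, 6), (11, 9), (11, 10), (11, 21), (11, 22), (11, 25), (11, 26), (12, 5), (12, 6), (12, 9), (12, 10), (12, 21), (12, 22), (12, 25), (12, 26), (13, 1), (13, 3), (13, 12), (13, 14), (13, 17), (13, 19), (13, 28), (13, 30)]
Unfold 5 (reflect across h@16): 128 holes -> [(2, 1), (2, 3), (2, 12), (2, 14), (2, 17), (2, 19), (2, 28), (2, 30), (3, 5), (3, 6), (3, 9), (3, 10), (3, 21), (3, 22), (3, 25), (3, 26), (4, 5), (4, 6), (4, 9), (4, 10), (4, 21), (4, 22), (4, 25), (4, 26), (5, 1), (5, 3), (5, 12), (5, 14), (5, 17), (5, 19), (5, 28), (5, 30), (10, 1), (10, 3), (10, 12), (10, 14), (10, 17), (10, 19), (10, 28), (10, 30), (11, 5), (11, 6), (11, 9), (11, 10), (11, 21), (11, 22), (11, 25), (11, 26), (12, 5), (12, 6), (12, 9), (12, 10), (12, 21), (12, 22), (12, 25), (12, 26), (13, 1), (13, 3), (13, 12), (13, 14), (13, 17), (13, 19), (13, 28), (13, 30), (18, 1), (18, 3), (18, 12), (18, 14), (18, 17), (18, 19), (18, 28), (18, 30), (19, 5), (19, 6), (19, 9), (19, 10), (19, 21), (19, 22), (19, 25), (19, 26), (20, 5), (20, 6), (20, 9), (20, 10), (20, 21), (20, 22), (20, 25), (20, 26), (21, 1), (21, 3), (21, 12), (21, 14), (21, 17), (21, 19), (21, 28), (21, 30), (26, 1), (26, 3), (26, 12), (26, 14), (26, 17), (26, 19), (26, 28), (26, 30), (27, 5), (27, 6), (27, 9), (27, 10), (27, 21), (27, 22), (27, 25), (27, 26), (28, 5), (28, 6), (28, 9), (28, 10), (28, 21), (28, 22), (28, 25), (28, 26), (29, 1), (29, 3), (29, 12), (29, 14), (29, 17), (29, 19), (29, 28), (29, 30)]

Answer: 128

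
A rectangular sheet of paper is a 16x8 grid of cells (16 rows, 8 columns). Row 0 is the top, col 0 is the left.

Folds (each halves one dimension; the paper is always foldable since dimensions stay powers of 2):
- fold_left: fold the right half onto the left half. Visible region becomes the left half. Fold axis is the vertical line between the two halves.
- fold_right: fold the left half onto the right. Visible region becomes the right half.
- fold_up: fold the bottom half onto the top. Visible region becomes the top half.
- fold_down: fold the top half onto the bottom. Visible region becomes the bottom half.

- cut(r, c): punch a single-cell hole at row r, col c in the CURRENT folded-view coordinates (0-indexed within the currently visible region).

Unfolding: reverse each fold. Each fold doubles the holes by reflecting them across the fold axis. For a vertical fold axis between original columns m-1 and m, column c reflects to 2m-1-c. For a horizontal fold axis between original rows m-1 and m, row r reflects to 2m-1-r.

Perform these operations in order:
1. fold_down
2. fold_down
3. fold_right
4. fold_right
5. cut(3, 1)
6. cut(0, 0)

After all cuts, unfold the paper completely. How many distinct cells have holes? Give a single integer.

Op 1 fold_down: fold axis h@8; visible region now rows[8,16) x cols[0,8) = 8x8
Op 2 fold_down: fold axis h@12; visible region now rows[12,16) x cols[0,8) = 4x8
Op 3 fold_right: fold axis v@4; visible region now rows[12,16) x cols[4,8) = 4x4
Op 4 fold_right: fold axis v@6; visible region now rows[12,16) x cols[6,8) = 4x2
Op 5 cut(3, 1): punch at orig (15,7); cuts so far [(15, 7)]; region rows[12,16) x cols[6,8) = 4x2
Op 6 cut(0, 0): punch at orig (12,6); cuts so far [(12, 6), (15, 7)]; region rows[12,16) x cols[6,8) = 4x2
Unfold 1 (reflect across v@6): 4 holes -> [(12, 5), (12, 6), (15, 4), (15, 7)]
Unfold 2 (reflect across v@4): 8 holes -> [(12, 1), (12, 2), (12, 5), (12, 6), (15, 0), (15, 3), (15, 4), (15, 7)]
Unfold 3 (reflect across h@12): 16 holes -> [(8, 0), (8, 3), (8, 4), (8, 7), (11, 1), (11, 2), (11, 5), (11, 6), (12, 1), (12, 2), (12, 5), (12, 6), (15, 0), (15, 3), (15, 4), (15, 7)]
Unfold 4 (reflect across h@8): 32 holes -> [(0, 0), (0, 3), (0, 4), (0, 7), (3, 1), (3, 2), (3, 5), (3, 6), (4, 1), (4, 2), (4, 5), (4, 6), (7, 0), (7, 3), (7, 4), (7, 7), (8, 0), (8, 3), (8, 4), (8, 7), (11, 1), (11, 2), (11, 5), (11, 6), (12, 1), (12, 2), (12, 5), (12, 6), (15, 0), (15, 3), (15, 4), (15, 7)]

Answer: 32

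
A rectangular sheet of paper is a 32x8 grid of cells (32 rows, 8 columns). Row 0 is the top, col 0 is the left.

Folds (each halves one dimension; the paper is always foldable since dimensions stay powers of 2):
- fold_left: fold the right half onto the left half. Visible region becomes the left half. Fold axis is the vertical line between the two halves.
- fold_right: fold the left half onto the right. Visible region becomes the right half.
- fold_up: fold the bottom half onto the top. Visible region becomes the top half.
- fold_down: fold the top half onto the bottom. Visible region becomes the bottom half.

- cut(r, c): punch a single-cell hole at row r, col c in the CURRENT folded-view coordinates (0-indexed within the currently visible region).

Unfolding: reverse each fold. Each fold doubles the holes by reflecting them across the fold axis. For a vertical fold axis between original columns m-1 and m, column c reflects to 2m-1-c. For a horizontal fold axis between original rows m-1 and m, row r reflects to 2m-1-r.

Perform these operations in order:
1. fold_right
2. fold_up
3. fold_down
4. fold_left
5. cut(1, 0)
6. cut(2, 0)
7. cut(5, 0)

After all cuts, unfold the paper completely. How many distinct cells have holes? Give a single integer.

Answer: 48

Derivation:
Op 1 fold_right: fold axis v@4; visible region now rows[0,32) x cols[4,8) = 32x4
Op 2 fold_up: fold axis h@16; visible region now rows[0,16) x cols[4,8) = 16x4
Op 3 fold_down: fold axis h@8; visible region now rows[8,16) x cols[4,8) = 8x4
Op 4 fold_left: fold axis v@6; visible region now rows[8,16) x cols[4,6) = 8x2
Op 5 cut(1, 0): punch at orig (9,4); cuts so far [(9, 4)]; region rows[8,16) x cols[4,6) = 8x2
Op 6 cut(2, 0): punch at orig (10,4); cuts so far [(9, 4), (10, 4)]; region rows[8,16) x cols[4,6) = 8x2
Op 7 cut(5, 0): punch at orig (13,4); cuts so far [(9, 4), (10, 4), (13, 4)]; region rows[8,16) x cols[4,6) = 8x2
Unfold 1 (reflect across v@6): 6 holes -> [(9, 4), (9, 7), (10, 4), (10, 7), (13, 4), (13, 7)]
Unfold 2 (reflect across h@8): 12 holes -> [(2, 4), (2, 7), (5, 4), (5, 7), (6, 4), (6, 7), (9, 4), (9, 7), (10, 4), (10, 7), (13, 4), (13, 7)]
Unfold 3 (reflect across h@16): 24 holes -> [(2, 4), (2, 7), (5, 4), (5, 7), (6, 4), (6, 7), (9, 4), (9, 7), (10, 4), (10, 7), (13, 4), (13, 7), (18, 4), (18, 7), (21, 4), (21, 7), (22, 4), (22, 7), (25, 4), (25, 7), (26, 4), (26, 7), (29, 4), (29, 7)]
Unfold 4 (reflect across v@4): 48 holes -> [(2, 0), (2, 3), (2, 4), (2, 7), (5, 0), (5, 3), (5, 4), (5, 7), (6, 0), (6, 3), (6, 4), (6, 7), (9, 0), (9, 3), (9, 4), (9, 7), (10, 0), (10, 3), (10, 4), (10, 7), (13, 0), (13, 3), (13, 4), (13, 7), (18, 0), (18, 3), (18, 4), (18, 7), (21, 0), (21, 3), (21, 4), (21, 7), (22, 0), (22, 3), (22, 4), (22, 7), (25, 0), (25, 3), (25, 4), (25, 7), (26, 0), (26, 3), (26, 4), (26, 7), (29, 0), (29, 3), (29, 4), (29, 7)]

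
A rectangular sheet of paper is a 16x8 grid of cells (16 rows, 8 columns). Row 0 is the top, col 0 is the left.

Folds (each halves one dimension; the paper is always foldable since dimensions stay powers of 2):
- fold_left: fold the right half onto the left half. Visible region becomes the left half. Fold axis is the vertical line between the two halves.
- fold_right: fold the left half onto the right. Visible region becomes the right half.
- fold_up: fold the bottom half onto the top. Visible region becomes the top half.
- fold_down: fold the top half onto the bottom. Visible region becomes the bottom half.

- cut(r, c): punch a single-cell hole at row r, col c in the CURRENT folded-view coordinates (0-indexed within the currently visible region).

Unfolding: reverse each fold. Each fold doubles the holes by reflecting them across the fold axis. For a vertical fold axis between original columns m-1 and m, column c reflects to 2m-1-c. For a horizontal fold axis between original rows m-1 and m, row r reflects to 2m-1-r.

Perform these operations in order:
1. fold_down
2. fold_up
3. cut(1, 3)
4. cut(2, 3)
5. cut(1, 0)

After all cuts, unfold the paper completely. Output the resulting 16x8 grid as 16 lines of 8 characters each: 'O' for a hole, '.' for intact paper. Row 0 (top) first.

Answer: ........
O..O....
...O....
........
........
...O....
O..O....
........
........
O..O....
...O....
........
........
...O....
O..O....
........

Derivation:
Op 1 fold_down: fold axis h@8; visible region now rows[8,16) x cols[0,8) = 8x8
Op 2 fold_up: fold axis h@12; visible region now rows[8,12) x cols[0,8) = 4x8
Op 3 cut(1, 3): punch at orig (9,3); cuts so far [(9, 3)]; region rows[8,12) x cols[0,8) = 4x8
Op 4 cut(2, 3): punch at orig (10,3); cuts so far [(9, 3), (10, 3)]; region rows[8,12) x cols[0,8) = 4x8
Op 5 cut(1, 0): punch at orig (9,0); cuts so far [(9, 0), (9, 3), (10, 3)]; region rows[8,12) x cols[0,8) = 4x8
Unfold 1 (reflect across h@12): 6 holes -> [(9, 0), (9, 3), (10, 3), (13, 3), (14, 0), (14, 3)]
Unfold 2 (reflect across h@8): 12 holes -> [(1, 0), (1, 3), (2, 3), (5, 3), (6, 0), (6, 3), (9, 0), (9, 3), (10, 3), (13, 3), (14, 0), (14, 3)]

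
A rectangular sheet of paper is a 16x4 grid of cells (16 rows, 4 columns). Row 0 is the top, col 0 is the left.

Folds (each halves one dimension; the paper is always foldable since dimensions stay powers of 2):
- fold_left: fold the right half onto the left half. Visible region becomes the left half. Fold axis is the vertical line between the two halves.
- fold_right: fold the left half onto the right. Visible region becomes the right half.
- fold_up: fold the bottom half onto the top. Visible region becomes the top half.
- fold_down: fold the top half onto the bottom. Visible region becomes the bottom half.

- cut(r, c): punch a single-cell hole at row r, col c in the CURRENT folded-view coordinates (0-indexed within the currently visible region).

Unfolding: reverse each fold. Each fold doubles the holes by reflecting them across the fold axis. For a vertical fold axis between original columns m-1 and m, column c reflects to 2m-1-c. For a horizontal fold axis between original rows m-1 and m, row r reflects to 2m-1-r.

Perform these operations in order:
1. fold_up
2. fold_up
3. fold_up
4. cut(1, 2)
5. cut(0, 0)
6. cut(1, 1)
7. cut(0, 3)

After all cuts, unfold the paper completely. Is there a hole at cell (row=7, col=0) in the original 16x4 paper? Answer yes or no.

Op 1 fold_up: fold axis h@8; visible region now rows[0,8) x cols[0,4) = 8x4
Op 2 fold_up: fold axis h@4; visible region now rows[0,4) x cols[0,4) = 4x4
Op 3 fold_up: fold axis h@2; visible region now rows[0,2) x cols[0,4) = 2x4
Op 4 cut(1, 2): punch at orig (1,2); cuts so far [(1, 2)]; region rows[0,2) x cols[0,4) = 2x4
Op 5 cut(0, 0): punch at orig (0,0); cuts so far [(0, 0), (1, 2)]; region rows[0,2) x cols[0,4) = 2x4
Op 6 cut(1, 1): punch at orig (1,1); cuts so far [(0, 0), (1, 1), (1, 2)]; region rows[0,2) x cols[0,4) = 2x4
Op 7 cut(0, 3): punch at orig (0,3); cuts so far [(0, 0), (0, 3), (1, 1), (1, 2)]; region rows[0,2) x cols[0,4) = 2x4
Unfold 1 (reflect across h@2): 8 holes -> [(0, 0), (0, 3), (1, 1), (1, 2), (2, 1), (2, 2), (3, 0), (3, 3)]
Unfold 2 (reflect across h@4): 16 holes -> [(0, 0), (0, 3), (1, 1), (1, 2), (2, 1), (2, 2), (3, 0), (3, 3), (4, 0), (4, 3), (5, 1), (5, 2), (6, 1), (6, 2), (7, 0), (7, 3)]
Unfold 3 (reflect across h@8): 32 holes -> [(0, 0), (0, 3), (1, 1), (1, 2), (2, 1), (2, 2), (3, 0), (3, 3), (4, 0), (4, 3), (5, 1), (5, 2), (6, 1), (6, 2), (7, 0), (7, 3), (8, 0), (8, 3), (9, 1), (9, 2), (10, 1), (10, 2), (11, 0), (11, 3), (12, 0), (12, 3), (13, 1), (13, 2), (14, 1), (14, 2), (15, 0), (15, 3)]
Holes: [(0, 0), (0, 3), (1, 1), (1, 2), (2, 1), (2, 2), (3, 0), (3, 3), (4, 0), (4, 3), (5, 1), (5, 2), (6, 1), (6, 2), (7, 0), (7, 3), (8, 0), (8, 3), (9, 1), (9, 2), (10, 1), (10, 2), (11, 0), (11, 3), (12, 0), (12, 3), (13, 1), (13, 2), (14, 1), (14, 2), (15, 0), (15, 3)]

Answer: yes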